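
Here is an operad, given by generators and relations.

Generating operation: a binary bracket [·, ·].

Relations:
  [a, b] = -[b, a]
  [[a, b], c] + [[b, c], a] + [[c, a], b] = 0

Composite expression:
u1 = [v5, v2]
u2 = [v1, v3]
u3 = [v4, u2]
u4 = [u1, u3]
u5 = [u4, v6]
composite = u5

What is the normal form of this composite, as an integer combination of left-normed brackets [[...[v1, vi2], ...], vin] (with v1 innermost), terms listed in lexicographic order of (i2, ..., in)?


In the tensor algebra, words opening v1 carry the v1-anchored form.
Composite bracket: [[[v5, v2], [v4, [v1, v3]]], v6]
Applying ab - ba throughout gives 32 signed words (2^5 = 32).
The v1-initial words carry the normal form:
  word v1v3v4v2v5v6 has sign -1, contributing -[[[[[v1, v3], v4], v2], v5], v6]
  word v1v3v4v5v2v6 has sign +1, contributing +[[[[[v1, v3], v4], v5], v2], v6]

-[[[[[v1, v3], v4], v2], v5], v6] + [[[[[v1, v3], v4], v5], v2], v6]


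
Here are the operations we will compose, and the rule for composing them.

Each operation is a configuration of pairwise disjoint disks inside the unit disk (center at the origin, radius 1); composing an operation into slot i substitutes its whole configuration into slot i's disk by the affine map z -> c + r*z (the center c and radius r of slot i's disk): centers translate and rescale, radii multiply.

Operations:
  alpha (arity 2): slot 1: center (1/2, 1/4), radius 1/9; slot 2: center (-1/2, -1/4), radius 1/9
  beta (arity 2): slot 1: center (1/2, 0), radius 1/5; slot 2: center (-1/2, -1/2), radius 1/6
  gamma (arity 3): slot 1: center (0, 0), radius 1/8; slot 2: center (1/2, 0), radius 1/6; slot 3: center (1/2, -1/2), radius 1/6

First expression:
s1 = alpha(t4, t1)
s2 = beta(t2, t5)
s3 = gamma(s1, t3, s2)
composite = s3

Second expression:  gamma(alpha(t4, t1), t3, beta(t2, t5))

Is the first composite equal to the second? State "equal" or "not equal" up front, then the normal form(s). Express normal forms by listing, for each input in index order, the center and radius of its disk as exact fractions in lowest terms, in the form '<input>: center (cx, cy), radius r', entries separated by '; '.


equal; the common form is t1: center (-1/16, -1/32), radius 1/72; t2: center (7/12, -1/2), radius 1/30; t3: center (1/2, 0), radius 1/6; t4: center (1/16, 1/32), radius 1/72; t5: center (5/12, -7/12), radius 1/36


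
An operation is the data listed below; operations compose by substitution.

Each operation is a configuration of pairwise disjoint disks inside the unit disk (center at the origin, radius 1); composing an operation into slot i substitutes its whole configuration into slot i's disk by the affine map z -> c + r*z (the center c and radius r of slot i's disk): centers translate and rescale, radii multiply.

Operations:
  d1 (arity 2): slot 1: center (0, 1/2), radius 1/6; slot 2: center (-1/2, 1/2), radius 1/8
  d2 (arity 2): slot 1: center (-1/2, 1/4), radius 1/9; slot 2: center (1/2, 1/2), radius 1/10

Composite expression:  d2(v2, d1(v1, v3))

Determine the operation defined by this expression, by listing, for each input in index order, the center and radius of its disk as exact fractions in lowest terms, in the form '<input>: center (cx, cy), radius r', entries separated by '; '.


Each v-disk chains the slot maps above it in d2; radii multiply.
v2: after 1 affine step, its disk has center (-1/2, 1/4), radius 1/9
v1: after 2 affine steps, its disk has center (1/2, 11/20), radius 1/60
v3: after 2 affine steps, its disk has center (9/20, 11/20), radius 1/80

v1: center (1/2, 11/20), radius 1/60; v2: center (-1/2, 1/4), radius 1/9; v3: center (9/20, 11/20), radius 1/80


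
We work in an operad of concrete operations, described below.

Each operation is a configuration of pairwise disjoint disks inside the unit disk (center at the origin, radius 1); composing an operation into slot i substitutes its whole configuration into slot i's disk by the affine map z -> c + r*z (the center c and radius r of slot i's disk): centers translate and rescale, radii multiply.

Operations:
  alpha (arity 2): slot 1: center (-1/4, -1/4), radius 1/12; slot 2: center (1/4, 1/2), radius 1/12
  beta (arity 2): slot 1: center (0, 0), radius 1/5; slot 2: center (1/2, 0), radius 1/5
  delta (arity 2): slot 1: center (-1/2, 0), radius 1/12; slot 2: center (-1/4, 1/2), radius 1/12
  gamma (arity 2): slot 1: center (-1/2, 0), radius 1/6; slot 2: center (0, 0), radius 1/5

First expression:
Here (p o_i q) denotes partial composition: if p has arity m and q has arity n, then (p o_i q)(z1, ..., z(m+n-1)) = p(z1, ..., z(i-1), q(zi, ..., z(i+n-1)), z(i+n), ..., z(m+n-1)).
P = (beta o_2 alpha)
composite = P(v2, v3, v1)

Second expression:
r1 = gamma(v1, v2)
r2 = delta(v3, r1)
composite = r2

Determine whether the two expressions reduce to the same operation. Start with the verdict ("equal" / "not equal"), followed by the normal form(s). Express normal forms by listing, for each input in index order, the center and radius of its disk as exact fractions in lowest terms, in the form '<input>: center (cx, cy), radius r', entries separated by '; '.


The first composite normalizes to v1: center (11/20, 1/10), radius 1/60; v2: center (0, 0), radius 1/5; v3: center (9/20, -1/20), radius 1/60
The second composite normalizes to v1: center (-7/24, 1/2), radius 1/72; v2: center (-1/4, 1/2), radius 1/60; v3: center (-1/2, 0), radius 1/12
The forms do not match — not equal.

not equal: they reduce to v1: center (11/20, 1/10), radius 1/60; v2: center (0, 0), radius 1/5; v3: center (9/20, -1/20), radius 1/60 and v1: center (-7/24, 1/2), radius 1/72; v2: center (-1/4, 1/2), radius 1/60; v3: center (-1/2, 0), radius 1/12


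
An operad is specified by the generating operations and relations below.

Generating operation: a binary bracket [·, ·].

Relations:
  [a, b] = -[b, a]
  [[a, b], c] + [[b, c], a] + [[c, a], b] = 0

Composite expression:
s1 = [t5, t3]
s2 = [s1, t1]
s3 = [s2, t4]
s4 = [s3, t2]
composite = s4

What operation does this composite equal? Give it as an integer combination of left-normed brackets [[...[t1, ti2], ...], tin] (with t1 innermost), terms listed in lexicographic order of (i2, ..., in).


[[[[t1, t3], t5], t4], t2] - [[[[t1, t5], t3], t4], t2]


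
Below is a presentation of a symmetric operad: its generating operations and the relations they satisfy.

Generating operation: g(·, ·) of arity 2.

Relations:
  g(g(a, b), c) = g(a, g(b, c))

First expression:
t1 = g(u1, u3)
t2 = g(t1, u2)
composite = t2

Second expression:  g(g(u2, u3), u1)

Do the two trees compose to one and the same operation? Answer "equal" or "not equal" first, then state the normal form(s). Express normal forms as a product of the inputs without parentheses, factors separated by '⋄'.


Normal form of the first expression: u1 ⋄ u3 ⋄ u2
Normal form of the second expression: u2 ⋄ u3 ⋄ u1
They disagree, so not equal.

not equal; the first gives u1 ⋄ u3 ⋄ u2 and the second u2 ⋄ u3 ⋄ u1


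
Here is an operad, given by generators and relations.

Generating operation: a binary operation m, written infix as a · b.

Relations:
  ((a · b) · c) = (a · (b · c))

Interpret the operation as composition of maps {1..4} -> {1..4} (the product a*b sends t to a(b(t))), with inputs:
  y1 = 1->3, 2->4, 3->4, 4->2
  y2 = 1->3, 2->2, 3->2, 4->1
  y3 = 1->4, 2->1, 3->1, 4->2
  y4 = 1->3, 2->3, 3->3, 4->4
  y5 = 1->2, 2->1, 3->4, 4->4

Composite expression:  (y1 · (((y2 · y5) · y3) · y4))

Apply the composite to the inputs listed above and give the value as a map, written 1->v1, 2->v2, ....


1->4, 2->4, 3->4, 4->4


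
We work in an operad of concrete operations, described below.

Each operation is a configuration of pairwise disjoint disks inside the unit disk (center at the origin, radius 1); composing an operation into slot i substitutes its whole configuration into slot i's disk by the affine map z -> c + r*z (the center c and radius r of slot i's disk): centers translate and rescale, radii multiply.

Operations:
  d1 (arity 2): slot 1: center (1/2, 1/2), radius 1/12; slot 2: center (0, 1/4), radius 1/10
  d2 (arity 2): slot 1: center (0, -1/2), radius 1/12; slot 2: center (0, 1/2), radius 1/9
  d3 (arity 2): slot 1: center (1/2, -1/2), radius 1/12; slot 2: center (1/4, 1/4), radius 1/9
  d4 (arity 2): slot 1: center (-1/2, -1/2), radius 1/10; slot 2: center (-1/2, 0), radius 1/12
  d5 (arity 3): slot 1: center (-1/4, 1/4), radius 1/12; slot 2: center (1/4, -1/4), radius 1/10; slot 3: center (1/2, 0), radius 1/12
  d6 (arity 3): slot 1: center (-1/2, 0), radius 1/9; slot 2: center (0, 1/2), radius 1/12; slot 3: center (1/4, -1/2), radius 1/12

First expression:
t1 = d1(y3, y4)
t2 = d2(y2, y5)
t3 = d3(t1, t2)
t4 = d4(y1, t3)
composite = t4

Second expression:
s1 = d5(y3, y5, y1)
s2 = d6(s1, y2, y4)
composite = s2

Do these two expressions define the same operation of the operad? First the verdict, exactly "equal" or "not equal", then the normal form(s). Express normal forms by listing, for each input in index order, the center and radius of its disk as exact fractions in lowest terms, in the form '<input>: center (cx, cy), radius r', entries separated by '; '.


not equal; first: y1: center (-1/2, -1/2), radius 1/10; y2: center (-23/48, 7/432), radius 1/1296; y3: center (-131/288, -11/288), radius 1/1728; y4: center (-11/24, -23/576), radius 1/1440; y5: center (-23/48, 11/432), radius 1/972; second: y1: center (-4/9, 0), radius 1/108; y2: center (0, 1/2), radius 1/12; y3: center (-19/36, 1/36), radius 1/108; y4: center (1/4, -1/2), radius 1/12; y5: center (-17/36, -1/36), radius 1/90

The first expression, normalized: y1: center (-1/2, -1/2), radius 1/10; y2: center (-23/48, 7/432), radius 1/1296; y3: center (-131/288, -11/288), radius 1/1728; y4: center (-11/24, -23/576), radius 1/1440; y5: center (-23/48, 11/432), radius 1/972
The second expression, normalized: y1: center (-4/9, 0), radius 1/108; y2: center (0, 1/2), radius 1/12; y3: center (-19/36, 1/36), radius 1/108; y4: center (1/4, -1/2), radius 1/12; y5: center (-17/36, -1/36), radius 1/90
Distinct normal forms: not equal.


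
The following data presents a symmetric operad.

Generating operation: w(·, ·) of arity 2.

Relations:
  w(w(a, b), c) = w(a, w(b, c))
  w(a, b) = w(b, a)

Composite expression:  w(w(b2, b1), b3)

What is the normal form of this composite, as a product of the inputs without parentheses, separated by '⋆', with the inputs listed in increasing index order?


Key point: w commutes, so take the b-inputs in any fixed order.
w(b2, b1) unparenthesizes to b2 ⋆ b1
w(w(b2, b1), b3) unparenthesizes to b2 ⋆ b1 ⋆ b3
sorting the factors by input index: b1 ⋆ b2 ⋆ b3

b1 ⋆ b2 ⋆ b3


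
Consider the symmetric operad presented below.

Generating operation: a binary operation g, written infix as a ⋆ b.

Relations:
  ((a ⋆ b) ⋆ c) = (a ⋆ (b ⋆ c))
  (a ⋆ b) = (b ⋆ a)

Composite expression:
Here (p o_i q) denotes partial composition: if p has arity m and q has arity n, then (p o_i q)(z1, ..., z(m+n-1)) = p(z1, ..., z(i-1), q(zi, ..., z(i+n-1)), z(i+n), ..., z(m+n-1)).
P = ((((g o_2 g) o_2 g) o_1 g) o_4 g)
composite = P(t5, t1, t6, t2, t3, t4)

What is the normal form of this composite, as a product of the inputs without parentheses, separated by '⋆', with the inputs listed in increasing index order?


t1 ⋆ t2 ⋆ t3 ⋆ t4 ⋆ t5 ⋆ t6

With g associative and commutative, the t-input set is all that matters.
(t5 ⋆ t1) collapses to t5 ⋆ t1
(t2 ⋆ t3) collapses to t2 ⋆ t3
(t6 ⋆ (t2 ⋆ t3)) collapses to t6 ⋆ t2 ⋆ t3
((t6 ⋆ (t2 ⋆ t3)) ⋆ t4) collapses to t6 ⋆ t2 ⋆ t3 ⋆ t4
((t5 ⋆ t1) ⋆ ((t6 ⋆ (t2 ⋆ t3)) ⋆ t4)) collapses to t5 ⋆ t1 ⋆ t6 ⋆ t2 ⋆ t3 ⋆ t4
sorting the factors by input index: t1 ⋆ t2 ⋆ t3 ⋆ t4 ⋆ t5 ⋆ t6


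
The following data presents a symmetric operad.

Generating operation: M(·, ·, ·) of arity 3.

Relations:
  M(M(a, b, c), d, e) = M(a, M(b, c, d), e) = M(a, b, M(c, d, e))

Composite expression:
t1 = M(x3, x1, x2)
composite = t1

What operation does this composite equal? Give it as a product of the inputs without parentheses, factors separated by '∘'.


x3 ∘ x1 ∘ x2

Every regrouping of M is equal, so read the x-inputs in written order.
M(x3, x1, x2) collapses to x3 ∘ x1 ∘ x2


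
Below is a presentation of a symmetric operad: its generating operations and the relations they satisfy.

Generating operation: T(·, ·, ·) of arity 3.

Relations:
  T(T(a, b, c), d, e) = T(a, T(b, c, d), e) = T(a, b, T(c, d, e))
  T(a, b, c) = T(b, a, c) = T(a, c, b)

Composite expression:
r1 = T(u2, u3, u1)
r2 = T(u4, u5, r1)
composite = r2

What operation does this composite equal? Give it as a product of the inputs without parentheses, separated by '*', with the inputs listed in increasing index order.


u1 * u2 * u3 * u4 * u5

Key point: T commutes, so take the u-inputs in any fixed order.
T(u2, u3, u1) collapses to u2 * u3 * u1
T(u4, u5, T(u2, u3, u1)) collapses to u4 * u5 * u2 * u3 * u1
sorting the factors by input index: u1 * u2 * u3 * u4 * u5


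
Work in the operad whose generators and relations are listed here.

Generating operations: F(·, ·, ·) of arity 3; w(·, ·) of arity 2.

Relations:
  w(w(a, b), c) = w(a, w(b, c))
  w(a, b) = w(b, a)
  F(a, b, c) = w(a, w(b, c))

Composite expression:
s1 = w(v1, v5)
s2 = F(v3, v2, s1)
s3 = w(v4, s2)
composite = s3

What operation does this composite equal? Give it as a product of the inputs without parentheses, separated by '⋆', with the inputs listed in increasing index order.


Shape and order are irrelevant to w; the v-input set decides.
w(v1, v5) linearizes to v1 ⋆ v5
F(v3, v2, w(v1, v5)) linearizes to v3 ⋆ v2 ⋆ v1 ⋆ v5
w(v4, F(v3, v2, w(v1, v5))) linearizes to v4 ⋆ v3 ⋆ v2 ⋆ v1 ⋆ v5
commutativity sorts the factors: v1 ⋆ v2 ⋆ v3 ⋆ v4 ⋆ v5

v1 ⋆ v2 ⋆ v3 ⋆ v4 ⋆ v5


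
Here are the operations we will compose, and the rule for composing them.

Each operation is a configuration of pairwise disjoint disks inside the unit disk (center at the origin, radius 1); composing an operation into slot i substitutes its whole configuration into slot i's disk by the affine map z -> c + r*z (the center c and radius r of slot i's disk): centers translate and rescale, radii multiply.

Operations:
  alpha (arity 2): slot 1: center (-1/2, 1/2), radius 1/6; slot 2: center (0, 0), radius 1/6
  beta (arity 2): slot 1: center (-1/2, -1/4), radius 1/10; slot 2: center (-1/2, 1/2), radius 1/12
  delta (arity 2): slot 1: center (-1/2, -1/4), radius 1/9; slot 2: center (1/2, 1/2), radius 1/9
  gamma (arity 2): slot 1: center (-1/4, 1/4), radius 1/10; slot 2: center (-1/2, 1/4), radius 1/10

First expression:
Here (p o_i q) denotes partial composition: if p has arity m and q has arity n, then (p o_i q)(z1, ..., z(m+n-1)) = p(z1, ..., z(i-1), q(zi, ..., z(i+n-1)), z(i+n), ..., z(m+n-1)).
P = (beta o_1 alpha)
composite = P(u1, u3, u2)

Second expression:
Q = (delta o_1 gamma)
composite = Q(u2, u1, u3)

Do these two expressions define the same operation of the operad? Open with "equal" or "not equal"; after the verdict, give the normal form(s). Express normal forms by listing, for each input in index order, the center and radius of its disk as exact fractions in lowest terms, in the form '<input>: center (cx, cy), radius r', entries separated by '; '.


not equal — first u1: center (-11/20, -1/5), radius 1/60; u2: center (-1/2, 1/2), radius 1/12; u3: center (-1/2, -1/4), radius 1/60, second u1: center (-5/9, -2/9), radius 1/90; u2: center (-19/36, -2/9), radius 1/90; u3: center (1/2, 1/2), radius 1/9

The first composite normalizes to u1: center (-11/20, -1/5), radius 1/60; u2: center (-1/2, 1/2), radius 1/12; u3: center (-1/2, -1/4), radius 1/60
The second composite normalizes to u1: center (-5/9, -2/9), radius 1/90; u2: center (-19/36, -2/9), radius 1/90; u3: center (1/2, 1/2), radius 1/9
Different reductions; not equal.


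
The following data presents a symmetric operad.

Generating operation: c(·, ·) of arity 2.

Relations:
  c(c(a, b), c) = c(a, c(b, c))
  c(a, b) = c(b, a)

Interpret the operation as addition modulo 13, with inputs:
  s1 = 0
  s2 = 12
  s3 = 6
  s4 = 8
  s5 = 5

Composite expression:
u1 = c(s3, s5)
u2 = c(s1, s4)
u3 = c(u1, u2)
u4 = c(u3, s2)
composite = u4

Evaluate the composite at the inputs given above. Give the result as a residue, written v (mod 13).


c(s3, s5) = 11
c(s1, s4) = 8
c(c(s3, s5), c(s1, s4)) = 6
c(c(c(s3, s5), c(s1, s4)), s2) = 5

5 (mod 13)


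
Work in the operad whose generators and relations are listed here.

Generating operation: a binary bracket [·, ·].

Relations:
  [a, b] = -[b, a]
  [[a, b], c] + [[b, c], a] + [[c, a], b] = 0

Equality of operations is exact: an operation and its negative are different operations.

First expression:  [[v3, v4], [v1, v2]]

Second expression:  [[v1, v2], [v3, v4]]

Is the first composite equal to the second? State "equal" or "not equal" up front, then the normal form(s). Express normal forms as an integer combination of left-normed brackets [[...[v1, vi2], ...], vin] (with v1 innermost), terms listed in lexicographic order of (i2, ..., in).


Reducing the first expression gives -[[[v1, v2], v3], v4] + [[[v1, v2], v4], v3]
Reducing the second expression gives [[[v1, v2], v3], v4] - [[[v1, v2], v4], v3]
The normal forms differ: not equal.

not equal; first: -[[[v1, v2], v3], v4] + [[[v1, v2], v4], v3]; second: [[[v1, v2], v3], v4] - [[[v1, v2], v4], v3]


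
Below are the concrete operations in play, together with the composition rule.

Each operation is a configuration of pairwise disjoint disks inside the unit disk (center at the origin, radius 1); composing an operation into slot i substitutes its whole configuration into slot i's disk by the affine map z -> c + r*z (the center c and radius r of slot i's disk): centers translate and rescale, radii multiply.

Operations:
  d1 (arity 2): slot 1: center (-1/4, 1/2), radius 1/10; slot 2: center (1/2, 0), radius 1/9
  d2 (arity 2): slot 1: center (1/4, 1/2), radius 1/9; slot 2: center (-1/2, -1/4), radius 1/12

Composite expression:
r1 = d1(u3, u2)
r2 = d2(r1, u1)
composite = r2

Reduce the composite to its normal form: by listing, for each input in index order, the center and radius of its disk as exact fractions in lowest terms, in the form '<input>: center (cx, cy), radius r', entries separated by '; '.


u1: center (-1/2, -1/4), radius 1/12; u2: center (11/36, 1/2), radius 1/81; u3: center (2/9, 5/9), radius 1/90

Below d2, radii multiply path by path; the u-disk centers shift.
u3: after 2 affine steps, its disk has center (2/9, 5/9), radius 1/90
u2: after 2 affine steps, its disk has center (11/36, 1/2), radius 1/81
u1: after 1 affine step, its disk has center (-1/2, -1/4), radius 1/12


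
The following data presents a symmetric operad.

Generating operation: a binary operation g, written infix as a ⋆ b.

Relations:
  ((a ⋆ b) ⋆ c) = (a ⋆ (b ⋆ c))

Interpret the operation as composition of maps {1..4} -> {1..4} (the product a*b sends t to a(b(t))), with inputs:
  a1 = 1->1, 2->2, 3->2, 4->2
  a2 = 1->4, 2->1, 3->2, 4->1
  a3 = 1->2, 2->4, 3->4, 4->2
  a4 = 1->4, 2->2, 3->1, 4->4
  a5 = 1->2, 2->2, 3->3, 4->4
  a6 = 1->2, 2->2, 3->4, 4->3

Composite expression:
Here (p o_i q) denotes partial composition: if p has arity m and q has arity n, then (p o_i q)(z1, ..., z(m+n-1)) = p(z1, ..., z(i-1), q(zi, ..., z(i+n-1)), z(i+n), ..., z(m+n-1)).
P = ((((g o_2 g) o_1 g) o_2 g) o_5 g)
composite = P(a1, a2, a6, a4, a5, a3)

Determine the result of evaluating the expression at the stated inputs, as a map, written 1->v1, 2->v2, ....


1->1, 2->2, 3->2, 4->1

(a2 ⋆ a6) = 1->1, 2->1, 3->1, 4->2
(a1 ⋆ (a2 ⋆ a6)) = 1->1, 2->1, 3->1, 4->2
(a5 ⋆ a3) = 1->2, 2->4, 3->4, 4->2
(a4 ⋆ (a5 ⋆ a3)) = 1->2, 2->4, 3->4, 4->2
((a1 ⋆ (a2 ⋆ a6)) ⋆ (a4 ⋆ (a5 ⋆ a3))) = 1->1, 2->2, 3->2, 4->1


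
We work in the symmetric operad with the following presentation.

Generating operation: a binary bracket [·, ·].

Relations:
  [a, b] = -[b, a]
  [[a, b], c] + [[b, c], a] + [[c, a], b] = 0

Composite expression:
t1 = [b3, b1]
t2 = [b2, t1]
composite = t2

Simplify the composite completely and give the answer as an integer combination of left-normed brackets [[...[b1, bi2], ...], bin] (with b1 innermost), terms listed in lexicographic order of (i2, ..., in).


[[b1, b3], b2]

In the tensor algebra, words opening b1 carry the b1-anchored form.
Composite bracket: [b2, [b3, b1]]
The bracket unfolds into 4 signed words via [a, b] = ab - ba (2^2 = 4).
Keep just the words that open with b1:
  the word b1b3b2 carries sign +1 and contributes +[[b1, b3], b2]


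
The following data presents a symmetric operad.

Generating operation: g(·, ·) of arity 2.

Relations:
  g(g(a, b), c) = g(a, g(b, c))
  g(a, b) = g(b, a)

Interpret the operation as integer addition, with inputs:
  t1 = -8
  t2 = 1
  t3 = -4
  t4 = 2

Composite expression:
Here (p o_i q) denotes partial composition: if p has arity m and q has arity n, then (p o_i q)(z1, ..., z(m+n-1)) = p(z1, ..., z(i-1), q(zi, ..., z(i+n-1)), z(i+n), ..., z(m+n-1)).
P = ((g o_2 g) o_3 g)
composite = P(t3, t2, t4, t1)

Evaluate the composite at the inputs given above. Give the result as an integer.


-9

g(t4, t1) = -6
g(t2, g(t4, t1)) = -5
g(t3, g(t2, g(t4, t1))) = -9


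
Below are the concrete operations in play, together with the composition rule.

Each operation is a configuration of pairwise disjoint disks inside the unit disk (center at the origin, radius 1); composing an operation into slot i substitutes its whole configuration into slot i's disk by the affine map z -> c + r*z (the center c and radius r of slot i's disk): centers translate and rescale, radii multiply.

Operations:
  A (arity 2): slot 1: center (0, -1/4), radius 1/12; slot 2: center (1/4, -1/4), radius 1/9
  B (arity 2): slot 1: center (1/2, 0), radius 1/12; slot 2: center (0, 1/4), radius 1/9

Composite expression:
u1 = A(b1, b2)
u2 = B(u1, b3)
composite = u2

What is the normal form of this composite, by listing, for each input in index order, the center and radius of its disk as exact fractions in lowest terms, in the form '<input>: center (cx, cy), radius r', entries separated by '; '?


b1: center (1/2, -1/48), radius 1/144; b2: center (25/48, -1/48), radius 1/108; b3: center (0, 1/4), radius 1/9

Below B, radii multiply path by path; the b-disk centers shift.
input b1: composing its 2 substitution steps yields center (1/2, -1/48), radius 1/144
input b2: composing its 2 substitution steps yields center (25/48, -1/48), radius 1/108
input b3: composing its 1 substitution step yields center (0, 1/4), radius 1/9


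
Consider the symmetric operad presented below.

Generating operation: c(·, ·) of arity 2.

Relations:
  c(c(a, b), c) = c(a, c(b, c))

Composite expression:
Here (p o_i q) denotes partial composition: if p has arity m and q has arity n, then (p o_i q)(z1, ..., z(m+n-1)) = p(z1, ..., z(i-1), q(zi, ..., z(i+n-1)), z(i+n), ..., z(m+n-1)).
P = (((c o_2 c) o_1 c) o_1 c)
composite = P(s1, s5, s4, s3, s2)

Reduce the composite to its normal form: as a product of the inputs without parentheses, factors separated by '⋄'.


Associativity of c dissolves the nesting; only the s-input order survives.
c(s1, s5) flattens to s1 ⋄ s5
c(c(s1, s5), s4) flattens to s1 ⋄ s5 ⋄ s4
c(s3, s2) flattens to s3 ⋄ s2
c(c(c(s1, s5), s4), c(s3, s2)) flattens to s1 ⋄ s5 ⋄ s4 ⋄ s3 ⋄ s2

s1 ⋄ s5 ⋄ s4 ⋄ s3 ⋄ s2


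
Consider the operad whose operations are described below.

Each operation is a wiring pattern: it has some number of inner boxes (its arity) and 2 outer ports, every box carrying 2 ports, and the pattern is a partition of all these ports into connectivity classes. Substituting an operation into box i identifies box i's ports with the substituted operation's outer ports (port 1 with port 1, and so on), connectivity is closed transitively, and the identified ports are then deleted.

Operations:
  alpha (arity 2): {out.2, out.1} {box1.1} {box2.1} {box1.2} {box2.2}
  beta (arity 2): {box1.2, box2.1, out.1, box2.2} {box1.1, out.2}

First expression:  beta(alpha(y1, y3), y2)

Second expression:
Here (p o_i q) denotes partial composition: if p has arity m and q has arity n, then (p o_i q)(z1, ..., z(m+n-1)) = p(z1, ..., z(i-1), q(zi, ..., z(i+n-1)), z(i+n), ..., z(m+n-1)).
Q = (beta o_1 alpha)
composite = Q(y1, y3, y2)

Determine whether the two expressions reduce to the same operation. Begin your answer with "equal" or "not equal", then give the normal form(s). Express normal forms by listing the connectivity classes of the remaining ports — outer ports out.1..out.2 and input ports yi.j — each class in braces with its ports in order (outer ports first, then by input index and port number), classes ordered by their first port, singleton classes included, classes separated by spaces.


equal — both sides give {out.1, out.2, y2.1, y2.2} {y1.1} {y1.2} {y3.1} {y3.2}

The first expression, normalized: {out.1, out.2, y2.1, y2.2} {y1.1} {y1.2} {y3.1} {y3.2}
The second expression, normalized: {out.1, out.2, y2.1, y2.2} {y1.1} {y1.2} {y3.1} {y3.2}
Identical normal forms: equal.


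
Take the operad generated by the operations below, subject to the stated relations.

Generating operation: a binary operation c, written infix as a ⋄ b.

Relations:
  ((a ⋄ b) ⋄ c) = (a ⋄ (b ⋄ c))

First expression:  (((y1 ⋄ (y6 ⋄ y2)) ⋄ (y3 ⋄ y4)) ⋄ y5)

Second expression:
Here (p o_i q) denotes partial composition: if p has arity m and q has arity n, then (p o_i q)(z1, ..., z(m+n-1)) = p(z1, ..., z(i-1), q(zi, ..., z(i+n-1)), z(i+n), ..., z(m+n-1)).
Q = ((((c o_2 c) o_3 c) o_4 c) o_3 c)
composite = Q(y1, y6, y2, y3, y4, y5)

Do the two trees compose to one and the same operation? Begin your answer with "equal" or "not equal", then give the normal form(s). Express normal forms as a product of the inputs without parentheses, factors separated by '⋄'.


equal; both compose to y1 ⋄ y6 ⋄ y2 ⋄ y3 ⋄ y4 ⋄ y5

In normal form, the first expression is y1 ⋄ y6 ⋄ y2 ⋄ y3 ⋄ y4 ⋄ y5
In normal form, the second expression is y1 ⋄ y6 ⋄ y2 ⋄ y3 ⋄ y4 ⋄ y5
Identical normal forms: equal.


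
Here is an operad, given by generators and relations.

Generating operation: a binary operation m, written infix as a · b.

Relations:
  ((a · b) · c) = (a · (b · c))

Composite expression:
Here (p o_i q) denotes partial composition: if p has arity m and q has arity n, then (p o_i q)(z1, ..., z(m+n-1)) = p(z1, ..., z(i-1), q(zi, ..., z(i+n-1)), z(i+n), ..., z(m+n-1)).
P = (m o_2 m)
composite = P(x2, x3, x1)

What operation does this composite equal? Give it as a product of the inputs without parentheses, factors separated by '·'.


x2 · x3 · x1

Associativity of m dissolves the nesting; only the x-input order survives.
(x3 · x1) spells out as x3 · x1
(x2 · (x3 · x1)) spells out as x2 · x3 · x1


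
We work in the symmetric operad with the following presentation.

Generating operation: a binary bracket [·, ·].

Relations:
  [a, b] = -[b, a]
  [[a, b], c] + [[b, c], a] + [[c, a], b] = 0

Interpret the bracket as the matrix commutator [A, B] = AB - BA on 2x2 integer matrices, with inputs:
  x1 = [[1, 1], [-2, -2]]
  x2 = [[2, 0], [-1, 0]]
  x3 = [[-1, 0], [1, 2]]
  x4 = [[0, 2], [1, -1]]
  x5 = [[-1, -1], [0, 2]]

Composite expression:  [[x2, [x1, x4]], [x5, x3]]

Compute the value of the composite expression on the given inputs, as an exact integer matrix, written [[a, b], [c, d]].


[[30, -10], [-30, -30]]

[x1, x4] = [[5, 5], [-5, -5]]
[x2, [x1, x4]] = [[5, 10], [0, -5]]
[x5, x3] = [[-1, -3], [3, 1]]
[[x2, [x1, x4]], [x5, x3]] = [[30, -10], [-30, -30]]


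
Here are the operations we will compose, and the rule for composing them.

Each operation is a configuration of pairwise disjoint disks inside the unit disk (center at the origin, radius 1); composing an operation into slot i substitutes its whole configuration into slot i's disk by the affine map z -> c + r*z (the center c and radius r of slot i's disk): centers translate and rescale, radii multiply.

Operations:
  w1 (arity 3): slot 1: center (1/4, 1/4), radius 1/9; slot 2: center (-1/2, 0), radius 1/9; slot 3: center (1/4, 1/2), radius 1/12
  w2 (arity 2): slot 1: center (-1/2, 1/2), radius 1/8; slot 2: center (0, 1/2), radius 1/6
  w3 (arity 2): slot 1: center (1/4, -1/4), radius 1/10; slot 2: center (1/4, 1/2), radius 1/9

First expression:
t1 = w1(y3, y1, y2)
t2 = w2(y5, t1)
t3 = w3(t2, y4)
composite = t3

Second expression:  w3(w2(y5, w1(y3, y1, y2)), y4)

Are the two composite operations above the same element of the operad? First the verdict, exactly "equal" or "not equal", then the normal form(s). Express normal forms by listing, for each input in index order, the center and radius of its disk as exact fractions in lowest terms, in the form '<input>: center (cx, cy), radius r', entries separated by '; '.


equal; both compose to y1: center (29/120, -1/5), radius 1/540; y2: center (61/240, -23/120), radius 1/720; y3: center (61/240, -47/240), radius 1/540; y4: center (1/4, 1/2), radius 1/9; y5: center (1/5, -1/5), radius 1/80


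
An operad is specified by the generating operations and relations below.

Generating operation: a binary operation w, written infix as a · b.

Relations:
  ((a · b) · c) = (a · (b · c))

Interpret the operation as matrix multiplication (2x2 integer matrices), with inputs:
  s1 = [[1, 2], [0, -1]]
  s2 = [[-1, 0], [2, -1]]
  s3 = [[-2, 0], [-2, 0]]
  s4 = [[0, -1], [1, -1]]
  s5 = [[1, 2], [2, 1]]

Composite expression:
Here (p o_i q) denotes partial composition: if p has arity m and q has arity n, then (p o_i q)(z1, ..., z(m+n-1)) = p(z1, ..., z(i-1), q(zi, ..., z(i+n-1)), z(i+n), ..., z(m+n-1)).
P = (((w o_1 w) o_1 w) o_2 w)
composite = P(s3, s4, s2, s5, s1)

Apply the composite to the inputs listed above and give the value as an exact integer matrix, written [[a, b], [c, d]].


[[0, -6], [0, -6]]

(s4 · s2) = [[-2, 1], [-3, 1]]
(s3 · (s4 · s2)) = [[4, -2], [4, -2]]
((s3 · (s4 · s2)) · s5) = [[0, 6], [0, 6]]
(((s3 · (s4 · s2)) · s5) · s1) = [[0, -6], [0, -6]]


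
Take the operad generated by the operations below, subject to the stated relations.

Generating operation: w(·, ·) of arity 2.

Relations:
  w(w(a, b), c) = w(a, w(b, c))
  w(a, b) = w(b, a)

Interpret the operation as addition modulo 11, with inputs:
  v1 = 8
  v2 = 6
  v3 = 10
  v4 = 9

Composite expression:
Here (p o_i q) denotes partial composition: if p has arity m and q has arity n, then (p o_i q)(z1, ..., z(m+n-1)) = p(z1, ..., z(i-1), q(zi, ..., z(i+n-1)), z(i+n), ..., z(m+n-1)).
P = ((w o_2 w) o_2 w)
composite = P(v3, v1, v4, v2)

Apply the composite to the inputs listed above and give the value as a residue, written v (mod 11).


0 (mod 11)

w(v1, v4) = 6
w(w(v1, v4), v2) = 1
w(v3, w(w(v1, v4), v2)) = 0


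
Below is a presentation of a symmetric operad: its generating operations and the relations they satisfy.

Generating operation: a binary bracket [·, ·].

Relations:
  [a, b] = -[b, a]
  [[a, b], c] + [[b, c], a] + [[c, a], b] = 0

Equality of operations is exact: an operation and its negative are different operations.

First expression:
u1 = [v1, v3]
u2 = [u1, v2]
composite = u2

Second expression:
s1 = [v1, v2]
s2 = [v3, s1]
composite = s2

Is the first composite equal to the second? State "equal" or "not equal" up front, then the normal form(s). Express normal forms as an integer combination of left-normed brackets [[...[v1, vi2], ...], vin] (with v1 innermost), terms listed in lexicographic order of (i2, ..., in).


not equal; the first gives [[v1, v3], v2] and the second -[[v1, v2], v3]

The first expression reduces to [[v1, v3], v2]
The second expression reduces to -[[v1, v2], v3]
They disagree, so not equal.


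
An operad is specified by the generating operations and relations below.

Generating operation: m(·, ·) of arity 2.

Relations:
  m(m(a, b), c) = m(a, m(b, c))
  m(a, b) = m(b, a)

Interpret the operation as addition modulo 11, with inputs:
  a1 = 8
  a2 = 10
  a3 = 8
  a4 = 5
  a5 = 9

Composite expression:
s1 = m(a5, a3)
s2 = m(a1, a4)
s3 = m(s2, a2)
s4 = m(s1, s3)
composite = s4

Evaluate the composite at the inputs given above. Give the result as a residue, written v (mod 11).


7 (mod 11)


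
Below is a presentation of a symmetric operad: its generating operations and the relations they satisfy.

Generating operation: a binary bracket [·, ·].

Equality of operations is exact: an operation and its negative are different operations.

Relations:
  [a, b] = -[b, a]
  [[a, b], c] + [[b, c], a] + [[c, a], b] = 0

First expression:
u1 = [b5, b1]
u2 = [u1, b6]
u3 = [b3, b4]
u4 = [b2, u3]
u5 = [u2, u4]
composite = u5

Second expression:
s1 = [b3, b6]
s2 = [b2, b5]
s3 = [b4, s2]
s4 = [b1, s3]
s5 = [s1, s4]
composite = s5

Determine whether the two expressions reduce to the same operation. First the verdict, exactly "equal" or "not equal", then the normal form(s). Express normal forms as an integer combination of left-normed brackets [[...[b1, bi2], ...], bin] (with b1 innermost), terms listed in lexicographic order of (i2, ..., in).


In normal form, the first expression is -[[[[[b1, b5], b6], b2], b3], b4] + [[[[[b1, b5], b6], b2], b4], b3] + [[[[[b1, b5], b6], b3], b4], b2] - [[[[[b1, b5], b6], b4], b3], b2]
In normal form, the second expression is [[[[[b1, b2], b5], b4], b3], b6] - [[[[[b1, b2], b5], b4], b6], b3] - [[[[[b1, b4], b2], b5], b3], b6] + [[[[[b1, b4], b2], b5], b6], b3] + [[[[[b1, b4], b5], b2], b3], b6] - [[[[[b1, b4], b5], b2], b6], b3] - [[[[[b1, b5], b2], b4], b3], b6] + [[[[[b1, b5], b2], b4], b6], b3]
No match — not equal.

not equal — first -[[[[[b1, b5], b6], b2], b3], b4] + [[[[[b1, b5], b6], b2], b4], b3] + [[[[[b1, b5], b6], b3], b4], b2] - [[[[[b1, b5], b6], b4], b3], b2], second [[[[[b1, b2], b5], b4], b3], b6] - [[[[[b1, b2], b5], b4], b6], b3] - [[[[[b1, b4], b2], b5], b3], b6] + [[[[[b1, b4], b2], b5], b6], b3] + [[[[[b1, b4], b5], b2], b3], b6] - [[[[[b1, b4], b5], b2], b6], b3] - [[[[[b1, b5], b2], b4], b3], b6] + [[[[[b1, b5], b2], b4], b6], b3]


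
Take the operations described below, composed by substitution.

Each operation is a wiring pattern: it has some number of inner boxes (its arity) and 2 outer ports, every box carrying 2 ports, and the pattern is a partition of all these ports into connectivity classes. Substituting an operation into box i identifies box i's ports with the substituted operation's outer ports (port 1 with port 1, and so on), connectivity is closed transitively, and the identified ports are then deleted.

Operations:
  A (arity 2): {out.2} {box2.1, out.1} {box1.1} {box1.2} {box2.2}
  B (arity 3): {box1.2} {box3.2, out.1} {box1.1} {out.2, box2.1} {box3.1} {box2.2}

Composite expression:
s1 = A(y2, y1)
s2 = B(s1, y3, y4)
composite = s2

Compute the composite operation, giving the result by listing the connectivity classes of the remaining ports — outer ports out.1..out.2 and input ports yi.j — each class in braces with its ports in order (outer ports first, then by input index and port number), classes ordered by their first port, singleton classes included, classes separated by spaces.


{out.1, y4.2} {out.2, y3.1} {y1.1} {y1.2} {y2.1} {y2.2} {y3.2} {y4.1}

Connectivity passes through glued B-boundaries; trace each wire chain.
A over (y2, y1) gives {out.1, y1.1} {out.2} {y1.2} {y2.1} {y2.2}, out.j being that stage's outer ports
B over (y2, y1, y3, y4) gives {out.1, y4.2} {out.2, y3.1} {y1.1} {y1.2} {y2.1} {y2.2} {y3.2} {y4.1}, out.j being that stage's outer ports


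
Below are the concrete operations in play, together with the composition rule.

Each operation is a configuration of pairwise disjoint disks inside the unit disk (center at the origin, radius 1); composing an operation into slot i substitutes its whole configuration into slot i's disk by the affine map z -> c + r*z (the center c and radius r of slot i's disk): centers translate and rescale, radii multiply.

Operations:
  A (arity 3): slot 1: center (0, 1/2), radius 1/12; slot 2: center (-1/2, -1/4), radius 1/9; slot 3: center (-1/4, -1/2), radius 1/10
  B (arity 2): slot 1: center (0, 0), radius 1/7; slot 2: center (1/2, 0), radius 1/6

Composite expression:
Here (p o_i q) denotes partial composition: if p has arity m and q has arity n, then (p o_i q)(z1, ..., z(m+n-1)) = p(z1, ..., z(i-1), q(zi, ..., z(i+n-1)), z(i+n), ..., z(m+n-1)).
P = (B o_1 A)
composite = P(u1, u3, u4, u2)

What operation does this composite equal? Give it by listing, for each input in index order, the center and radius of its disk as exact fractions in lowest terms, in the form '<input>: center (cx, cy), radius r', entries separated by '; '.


u1: center (0, 1/14), radius 1/84; u2: center (1/2, 0), radius 1/6; u3: center (-1/14, -1/28), radius 1/63; u4: center (-1/28, -1/14), radius 1/70

Only the slot chain above each u matters under B; compose those maps.
input u1: applying the 2 nested substitutions gives center (0, 1/14), radius 1/84
input u3: applying the 2 nested substitutions gives center (-1/14, -1/28), radius 1/63
input u4: applying the 2 nested substitutions gives center (-1/28, -1/14), radius 1/70
input u2: applying the 1 nested substitution gives center (1/2, 0), radius 1/6


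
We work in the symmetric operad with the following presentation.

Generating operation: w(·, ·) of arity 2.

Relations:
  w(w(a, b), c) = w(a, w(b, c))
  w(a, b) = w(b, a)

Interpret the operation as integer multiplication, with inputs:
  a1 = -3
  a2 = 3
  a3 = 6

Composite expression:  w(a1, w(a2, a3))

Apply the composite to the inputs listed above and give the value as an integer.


-54

w(a2, a3) = 18
w(a1, w(a2, a3)) = -54


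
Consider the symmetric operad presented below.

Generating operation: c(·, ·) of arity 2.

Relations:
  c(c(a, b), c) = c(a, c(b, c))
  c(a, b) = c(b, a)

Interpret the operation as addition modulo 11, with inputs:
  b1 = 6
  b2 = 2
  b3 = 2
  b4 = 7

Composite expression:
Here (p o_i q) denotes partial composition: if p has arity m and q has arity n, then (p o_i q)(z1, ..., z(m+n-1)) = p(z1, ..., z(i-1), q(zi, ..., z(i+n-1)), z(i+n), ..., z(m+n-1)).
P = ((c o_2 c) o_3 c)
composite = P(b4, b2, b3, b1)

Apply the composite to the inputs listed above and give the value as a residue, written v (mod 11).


6 (mod 11)

c(b3, b1) = 8
c(b2, c(b3, b1)) = 10
c(b4, c(b2, c(b3, b1))) = 6


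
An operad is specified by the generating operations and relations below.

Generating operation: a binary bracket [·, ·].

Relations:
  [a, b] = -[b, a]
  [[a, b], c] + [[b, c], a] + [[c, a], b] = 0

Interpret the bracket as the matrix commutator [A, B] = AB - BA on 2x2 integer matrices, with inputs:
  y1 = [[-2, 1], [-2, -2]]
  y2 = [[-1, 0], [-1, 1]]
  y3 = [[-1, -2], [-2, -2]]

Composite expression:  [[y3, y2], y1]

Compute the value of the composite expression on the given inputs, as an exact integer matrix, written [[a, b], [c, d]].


[[3, 4], [8, -3]]

[y3, y2] = [[2, -4], [5, -2]]
[[y3, y2], y1] = [[3, 4], [8, -3]]


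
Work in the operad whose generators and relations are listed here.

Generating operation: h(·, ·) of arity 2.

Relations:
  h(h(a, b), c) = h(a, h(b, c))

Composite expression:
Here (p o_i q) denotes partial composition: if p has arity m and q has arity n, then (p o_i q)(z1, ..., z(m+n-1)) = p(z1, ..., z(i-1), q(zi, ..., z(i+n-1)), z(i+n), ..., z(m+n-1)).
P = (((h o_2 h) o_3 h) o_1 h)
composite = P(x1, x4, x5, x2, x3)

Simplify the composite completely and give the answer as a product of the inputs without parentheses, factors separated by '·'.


x1 · x4 · x5 · x2 · x3

Key point: h is associative — brackets drop, the x-order remains.
h(x1, x4) linearizes to x1 · x4
h(x2, x3) linearizes to x2 · x3
h(x5, h(x2, x3)) linearizes to x5 · x2 · x3
h(h(x1, x4), h(x5, h(x2, x3))) linearizes to x1 · x4 · x5 · x2 · x3


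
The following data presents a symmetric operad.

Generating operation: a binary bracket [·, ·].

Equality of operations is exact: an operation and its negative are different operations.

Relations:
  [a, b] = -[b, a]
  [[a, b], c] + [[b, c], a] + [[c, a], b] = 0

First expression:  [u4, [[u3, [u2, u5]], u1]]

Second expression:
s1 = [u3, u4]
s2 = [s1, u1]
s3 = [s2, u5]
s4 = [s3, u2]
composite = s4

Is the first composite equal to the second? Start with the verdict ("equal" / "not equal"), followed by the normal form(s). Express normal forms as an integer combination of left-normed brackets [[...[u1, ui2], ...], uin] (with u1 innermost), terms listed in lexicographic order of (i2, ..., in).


not equal; first: -[[[[u1, u2], u5], u3], u4] + [[[[u1, u3], u2], u5], u4] - [[[[u1, u3], u5], u2], u4] + [[[[u1, u5], u2], u3], u4]; second: -[[[[u1, u3], u4], u5], u2] + [[[[u1, u4], u3], u5], u2]

Normal form of the first expression: -[[[[u1, u2], u5], u3], u4] + [[[[u1, u3], u2], u5], u4] - [[[[u1, u3], u5], u2], u4] + [[[[u1, u5], u2], u3], u4]
Normal form of the second expression: -[[[[u1, u3], u4], u5], u2] + [[[[u1, u4], u3], u5], u2]
Different reductions; not equal.
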